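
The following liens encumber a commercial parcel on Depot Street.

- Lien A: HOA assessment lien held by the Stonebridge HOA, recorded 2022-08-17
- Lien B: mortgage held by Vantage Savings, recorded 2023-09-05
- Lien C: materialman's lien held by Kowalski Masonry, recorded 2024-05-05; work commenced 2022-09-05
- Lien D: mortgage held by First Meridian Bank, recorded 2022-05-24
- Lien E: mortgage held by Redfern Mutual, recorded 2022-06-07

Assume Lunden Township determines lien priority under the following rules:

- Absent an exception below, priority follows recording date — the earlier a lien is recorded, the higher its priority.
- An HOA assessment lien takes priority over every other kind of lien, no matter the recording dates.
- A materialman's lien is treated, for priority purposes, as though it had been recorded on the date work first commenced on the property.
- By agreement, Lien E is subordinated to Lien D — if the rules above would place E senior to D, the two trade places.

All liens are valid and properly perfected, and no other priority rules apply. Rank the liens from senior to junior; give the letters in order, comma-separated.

A, D, E, C, B

First, effective dates: C relates back to 2022-09-05 (work commenced).
As an HOA assessment lien, A is senior to every other lien.
Ordering the rest by effective date: D (2022-05-24), E (2022-06-07), C (2022-09-05), B (2023-09-05).
Since E is not senior to D, the subordination leaves the order unchanged.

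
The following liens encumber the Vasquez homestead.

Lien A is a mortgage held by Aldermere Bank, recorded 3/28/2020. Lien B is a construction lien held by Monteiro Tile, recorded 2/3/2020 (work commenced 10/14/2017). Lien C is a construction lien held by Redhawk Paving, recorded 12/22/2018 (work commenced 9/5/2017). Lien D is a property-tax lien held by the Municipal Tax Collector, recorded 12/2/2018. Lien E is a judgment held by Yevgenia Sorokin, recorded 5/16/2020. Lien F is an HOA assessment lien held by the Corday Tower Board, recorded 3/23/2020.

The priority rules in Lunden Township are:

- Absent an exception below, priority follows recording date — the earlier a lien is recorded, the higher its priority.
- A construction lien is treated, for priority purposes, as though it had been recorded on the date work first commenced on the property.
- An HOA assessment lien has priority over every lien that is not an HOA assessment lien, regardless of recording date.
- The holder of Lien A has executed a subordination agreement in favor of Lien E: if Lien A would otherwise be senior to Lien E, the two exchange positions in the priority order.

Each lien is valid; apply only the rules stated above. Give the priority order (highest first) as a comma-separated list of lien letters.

Effective dates: B's effective date is 10/14/2017, when work began; C is treated as recorded 9/5/2017, the work-commencement date.
F is an HOA assessment lien and takes priority over every other lien.
Ordering the rest by effective date: C (9/5/2017), B (10/14/2017), D (12/2/2018), A (3/28/2020), E (5/16/2020).
A is senior to E before the subordination, so the two trade places.

F, C, B, D, E, A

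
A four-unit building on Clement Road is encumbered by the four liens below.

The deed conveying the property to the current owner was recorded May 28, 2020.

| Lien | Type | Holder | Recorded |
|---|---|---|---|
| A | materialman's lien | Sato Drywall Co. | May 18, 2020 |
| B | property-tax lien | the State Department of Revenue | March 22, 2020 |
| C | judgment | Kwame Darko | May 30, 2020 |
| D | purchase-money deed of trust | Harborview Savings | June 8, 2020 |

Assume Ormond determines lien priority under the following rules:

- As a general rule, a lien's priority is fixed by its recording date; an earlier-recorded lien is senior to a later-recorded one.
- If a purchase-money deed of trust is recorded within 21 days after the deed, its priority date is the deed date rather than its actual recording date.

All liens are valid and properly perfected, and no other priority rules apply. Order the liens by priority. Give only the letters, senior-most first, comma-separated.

Adjusting effective dates: D was recorded within the 21-day window, so its effective date is the deed date May 28, 2020.
By effective date, earliest first: B (March 22, 2020), A (May 18, 2020), D (May 28, 2020), C (May 30, 2020).

B, A, D, C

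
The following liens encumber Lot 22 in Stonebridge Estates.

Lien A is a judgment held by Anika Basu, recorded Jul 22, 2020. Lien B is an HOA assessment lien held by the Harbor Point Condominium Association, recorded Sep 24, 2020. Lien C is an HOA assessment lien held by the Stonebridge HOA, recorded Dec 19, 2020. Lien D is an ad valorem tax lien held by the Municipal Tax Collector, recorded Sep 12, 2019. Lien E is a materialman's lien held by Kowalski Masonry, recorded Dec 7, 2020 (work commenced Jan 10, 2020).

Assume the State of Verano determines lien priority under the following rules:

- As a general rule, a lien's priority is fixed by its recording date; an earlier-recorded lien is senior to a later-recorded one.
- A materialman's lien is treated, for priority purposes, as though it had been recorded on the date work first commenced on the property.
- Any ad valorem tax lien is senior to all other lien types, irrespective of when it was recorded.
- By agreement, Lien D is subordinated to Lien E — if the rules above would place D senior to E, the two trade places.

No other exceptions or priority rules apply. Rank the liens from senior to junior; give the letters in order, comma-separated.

First, effective dates: E is treated as recorded Jan 10, 2020, the work-commencement date.
D is an ad valorem tax lien and takes priority over every other lien.
The other liens, earliest effective date first: E (Jan 10, 2020), A (Jul 22, 2020), B (Sep 24, 2020), C (Dec 19, 2020).
D would otherwise be senior to E, so under the subordination agreement D and E exchange positions.

E, D, A, B, C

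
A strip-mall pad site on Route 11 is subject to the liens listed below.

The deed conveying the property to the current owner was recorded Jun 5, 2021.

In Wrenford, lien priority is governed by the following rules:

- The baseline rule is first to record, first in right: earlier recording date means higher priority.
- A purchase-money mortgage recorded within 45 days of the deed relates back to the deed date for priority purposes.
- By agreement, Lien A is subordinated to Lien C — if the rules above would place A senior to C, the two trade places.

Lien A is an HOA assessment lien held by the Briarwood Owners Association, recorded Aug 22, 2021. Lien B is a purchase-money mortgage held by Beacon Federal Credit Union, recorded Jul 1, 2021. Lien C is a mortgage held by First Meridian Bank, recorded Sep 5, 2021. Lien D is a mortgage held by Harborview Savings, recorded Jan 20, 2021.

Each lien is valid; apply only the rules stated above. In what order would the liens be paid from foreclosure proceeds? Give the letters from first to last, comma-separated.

First, effective dates: B was recorded within the 45-day window, so its effective date is the deed date Jun 5, 2021.
Sorted by effective date: D (Jan 20, 2021), B (Jun 5, 2021), A (Aug 22, 2021), C (Sep 5, 2021).
Because A would otherwise rank above C, the subordination swaps them.

D, B, C, A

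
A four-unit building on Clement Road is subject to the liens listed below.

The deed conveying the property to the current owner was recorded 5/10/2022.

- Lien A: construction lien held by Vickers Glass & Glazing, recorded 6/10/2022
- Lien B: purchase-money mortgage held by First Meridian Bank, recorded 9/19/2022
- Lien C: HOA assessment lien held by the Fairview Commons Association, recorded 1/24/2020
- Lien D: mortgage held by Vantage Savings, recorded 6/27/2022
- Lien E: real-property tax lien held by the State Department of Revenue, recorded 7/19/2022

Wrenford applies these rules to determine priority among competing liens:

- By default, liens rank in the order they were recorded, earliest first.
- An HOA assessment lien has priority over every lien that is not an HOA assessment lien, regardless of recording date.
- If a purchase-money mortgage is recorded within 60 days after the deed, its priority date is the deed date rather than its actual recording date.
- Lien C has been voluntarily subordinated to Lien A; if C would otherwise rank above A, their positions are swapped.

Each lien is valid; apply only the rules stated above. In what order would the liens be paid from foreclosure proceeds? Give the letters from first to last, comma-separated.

Effective dates: B missed the 60-day window (132 days after the deed), so its recording date stands.
C, as an HOA assessment lien, has superpriority and ranks first.
Among the remaining liens, by effective date: A (6/10/2022), D (6/27/2022), E (7/19/2022), B (9/19/2022).
The subordination applies — C was senior to A — so C and A swap.

A, C, D, E, B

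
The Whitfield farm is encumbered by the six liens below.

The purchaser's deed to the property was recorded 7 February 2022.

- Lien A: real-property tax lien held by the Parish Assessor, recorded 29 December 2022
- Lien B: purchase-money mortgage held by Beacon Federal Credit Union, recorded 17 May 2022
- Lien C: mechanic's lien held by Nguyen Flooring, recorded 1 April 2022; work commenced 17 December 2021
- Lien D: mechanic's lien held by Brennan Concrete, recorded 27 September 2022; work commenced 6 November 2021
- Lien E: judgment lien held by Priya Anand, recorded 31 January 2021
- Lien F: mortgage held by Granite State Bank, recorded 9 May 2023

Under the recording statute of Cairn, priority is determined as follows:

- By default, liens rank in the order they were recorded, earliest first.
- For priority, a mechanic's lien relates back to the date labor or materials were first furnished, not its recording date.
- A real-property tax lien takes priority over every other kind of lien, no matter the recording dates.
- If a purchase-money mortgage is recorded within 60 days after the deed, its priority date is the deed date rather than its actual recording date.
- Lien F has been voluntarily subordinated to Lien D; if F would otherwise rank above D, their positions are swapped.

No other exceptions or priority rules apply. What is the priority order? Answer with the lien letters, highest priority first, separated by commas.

A, E, D, C, B, F

Adjusting effective dates: B missed the 60-day window (99 days after the deed), so its recording date stands; C's effective date is 17 December 2021, when work began; D relates back to 6 November 2021 (work commenced).
As a real-property tax lien, A is senior to every other lien.
Ordering the rest by effective date: E (31 January 2021), D (6 November 2021), C (17 December 2021), B (17 May 2022), F (9 May 2023).
F is already junior to D, so the subordination agreement changes nothing.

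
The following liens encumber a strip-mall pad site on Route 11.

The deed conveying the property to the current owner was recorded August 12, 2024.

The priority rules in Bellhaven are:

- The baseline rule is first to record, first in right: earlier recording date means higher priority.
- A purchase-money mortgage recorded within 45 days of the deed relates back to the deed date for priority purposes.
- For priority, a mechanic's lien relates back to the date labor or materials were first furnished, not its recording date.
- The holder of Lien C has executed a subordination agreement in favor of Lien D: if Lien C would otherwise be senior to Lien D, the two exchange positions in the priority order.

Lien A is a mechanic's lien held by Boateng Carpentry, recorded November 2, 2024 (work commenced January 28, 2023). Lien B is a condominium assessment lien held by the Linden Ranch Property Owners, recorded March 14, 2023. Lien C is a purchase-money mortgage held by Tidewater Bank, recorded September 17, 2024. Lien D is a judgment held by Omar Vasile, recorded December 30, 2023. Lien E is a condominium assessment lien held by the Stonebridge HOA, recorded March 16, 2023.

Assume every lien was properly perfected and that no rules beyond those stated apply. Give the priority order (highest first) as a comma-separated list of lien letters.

A, B, E, D, C

Effective dates after the stated exceptions: A relates back to January 28, 2023 (work commenced); C relates back to the deed date August 12, 2024.
By effective date, earliest first: A (January 28, 2023), B (March 14, 2023), E (March 16, 2023), D (December 30, 2023), C (August 12, 2024).
C is already junior to D, so the subordination agreement changes nothing.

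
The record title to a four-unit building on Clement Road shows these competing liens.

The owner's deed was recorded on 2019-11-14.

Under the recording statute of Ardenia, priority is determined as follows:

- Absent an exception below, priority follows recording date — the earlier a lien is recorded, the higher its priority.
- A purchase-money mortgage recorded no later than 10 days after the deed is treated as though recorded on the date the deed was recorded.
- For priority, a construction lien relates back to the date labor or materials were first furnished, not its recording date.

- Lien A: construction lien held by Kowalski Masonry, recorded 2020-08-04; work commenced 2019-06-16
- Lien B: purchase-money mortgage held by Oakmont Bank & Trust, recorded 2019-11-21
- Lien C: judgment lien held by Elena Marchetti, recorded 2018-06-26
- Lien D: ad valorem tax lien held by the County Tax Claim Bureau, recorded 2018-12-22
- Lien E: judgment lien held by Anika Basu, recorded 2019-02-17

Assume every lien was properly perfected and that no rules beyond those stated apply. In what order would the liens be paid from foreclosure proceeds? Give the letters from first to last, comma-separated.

C, D, E, A, B

First, effective dates: A's effective date is 2019-06-16, when work began; B's effective date is the deed date, 2019-11-14.
By effective date: C (2018-06-26), D (2018-12-22), E (2019-02-17), A (2019-06-16), B (2019-11-14).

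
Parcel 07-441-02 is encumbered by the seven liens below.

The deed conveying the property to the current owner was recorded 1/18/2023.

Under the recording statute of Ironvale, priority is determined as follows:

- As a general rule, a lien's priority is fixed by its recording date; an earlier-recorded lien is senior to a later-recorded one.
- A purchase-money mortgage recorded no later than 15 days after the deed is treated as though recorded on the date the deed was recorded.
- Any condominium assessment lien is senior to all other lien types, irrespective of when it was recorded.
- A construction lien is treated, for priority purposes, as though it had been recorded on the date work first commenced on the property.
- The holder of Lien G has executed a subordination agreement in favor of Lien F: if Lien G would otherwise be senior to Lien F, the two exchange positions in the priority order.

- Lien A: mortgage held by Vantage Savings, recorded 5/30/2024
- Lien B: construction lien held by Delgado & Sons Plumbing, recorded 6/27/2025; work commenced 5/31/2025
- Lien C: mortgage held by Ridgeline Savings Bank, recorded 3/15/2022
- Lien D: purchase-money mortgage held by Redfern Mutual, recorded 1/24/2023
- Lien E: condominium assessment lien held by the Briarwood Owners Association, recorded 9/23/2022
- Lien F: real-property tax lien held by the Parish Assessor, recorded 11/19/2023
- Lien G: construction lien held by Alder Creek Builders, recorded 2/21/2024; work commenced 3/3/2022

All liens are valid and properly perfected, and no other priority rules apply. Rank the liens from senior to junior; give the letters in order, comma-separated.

E, F, C, D, G, A, B

Effective dates: B's effective date is 5/31/2025, when work began; D's effective date is the deed date, 1/18/2023; G is treated as recorded 3/3/2022, the work-commencement date.
As a condominium assessment lien, E is senior to every other lien.
Ordering the rest by effective date: G (3/3/2022), C (3/15/2022), D (1/18/2023), F (11/19/2023), A (5/30/2024), B (5/31/2025).
Because G would otherwise rank above F, the subordination swaps them.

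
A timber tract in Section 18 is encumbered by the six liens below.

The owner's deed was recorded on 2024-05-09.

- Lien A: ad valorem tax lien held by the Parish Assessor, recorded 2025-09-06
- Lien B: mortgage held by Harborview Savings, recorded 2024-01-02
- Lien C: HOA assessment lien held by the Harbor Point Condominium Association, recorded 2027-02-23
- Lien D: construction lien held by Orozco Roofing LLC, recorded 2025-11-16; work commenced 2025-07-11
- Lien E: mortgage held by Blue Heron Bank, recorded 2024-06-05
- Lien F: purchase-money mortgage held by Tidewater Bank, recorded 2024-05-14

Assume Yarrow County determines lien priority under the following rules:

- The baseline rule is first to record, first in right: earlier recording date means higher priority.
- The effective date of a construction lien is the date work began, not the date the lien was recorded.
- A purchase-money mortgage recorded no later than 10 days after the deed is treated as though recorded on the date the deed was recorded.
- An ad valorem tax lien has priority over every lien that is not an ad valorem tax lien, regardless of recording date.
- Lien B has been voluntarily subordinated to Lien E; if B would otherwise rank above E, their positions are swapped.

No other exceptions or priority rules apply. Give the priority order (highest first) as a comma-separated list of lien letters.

First, effective dates: D's effective date is 2025-07-11, when work began; F was recorded within the 10-day window, so its effective date is the deed date 2024-05-09.
A is an ad valorem tax lien, so it outranks all other liens regardless of date.
Among the remaining liens, by effective date: B (2024-01-02), F (2024-05-09), E (2024-06-05), D (2025-07-11), C (2027-02-23).
The subordination applies — B was senior to E — so B and E swap.

A, E, F, B, D, C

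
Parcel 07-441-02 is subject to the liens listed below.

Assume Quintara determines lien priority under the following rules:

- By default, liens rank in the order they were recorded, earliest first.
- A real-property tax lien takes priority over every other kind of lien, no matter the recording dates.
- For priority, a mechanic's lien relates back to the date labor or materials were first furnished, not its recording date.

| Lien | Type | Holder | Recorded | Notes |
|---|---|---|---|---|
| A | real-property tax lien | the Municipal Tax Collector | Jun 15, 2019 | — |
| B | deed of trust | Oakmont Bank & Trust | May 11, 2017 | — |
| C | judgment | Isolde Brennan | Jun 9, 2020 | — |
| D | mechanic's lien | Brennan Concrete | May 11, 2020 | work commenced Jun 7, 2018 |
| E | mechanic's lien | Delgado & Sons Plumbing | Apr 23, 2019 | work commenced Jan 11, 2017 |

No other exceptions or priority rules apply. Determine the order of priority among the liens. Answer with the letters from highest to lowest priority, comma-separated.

A, E, B, D, C

Adjusting effective dates: D's effective date is Jun 7, 2018, when work began; E is treated as recorded Jan 11, 2017, the work-commencement date.
A is a real-property tax lien and takes priority over every other lien.
Remaining liens by effective date: E (Jan 11, 2017), B (May 11, 2017), D (Jun 7, 2018), C (Jun 9, 2020).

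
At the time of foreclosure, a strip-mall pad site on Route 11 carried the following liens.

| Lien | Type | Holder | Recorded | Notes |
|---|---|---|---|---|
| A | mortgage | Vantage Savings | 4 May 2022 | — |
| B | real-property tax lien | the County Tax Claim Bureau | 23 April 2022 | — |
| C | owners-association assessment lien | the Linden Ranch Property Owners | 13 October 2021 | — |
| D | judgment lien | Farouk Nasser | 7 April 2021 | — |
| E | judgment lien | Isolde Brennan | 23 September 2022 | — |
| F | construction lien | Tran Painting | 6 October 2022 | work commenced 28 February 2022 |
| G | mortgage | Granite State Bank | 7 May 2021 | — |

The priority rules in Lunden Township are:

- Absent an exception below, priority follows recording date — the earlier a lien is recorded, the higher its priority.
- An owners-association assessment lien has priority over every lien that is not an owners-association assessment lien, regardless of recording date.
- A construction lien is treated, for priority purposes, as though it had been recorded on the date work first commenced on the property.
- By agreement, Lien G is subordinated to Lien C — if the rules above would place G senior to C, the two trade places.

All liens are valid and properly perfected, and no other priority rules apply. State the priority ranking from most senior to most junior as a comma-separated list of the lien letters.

First, effective dates: F's effective date is 28 February 2022, when work began.
C is an owners-association assessment lien, so it outranks all other liens regardless of date.
Remaining liens by effective date: D (7 April 2021), G (7 May 2021), F (28 February 2022), B (23 April 2022), A (4 May 2022), E (23 September 2022).
G already ranks below C; the subordination has no effect.

C, D, G, F, B, A, E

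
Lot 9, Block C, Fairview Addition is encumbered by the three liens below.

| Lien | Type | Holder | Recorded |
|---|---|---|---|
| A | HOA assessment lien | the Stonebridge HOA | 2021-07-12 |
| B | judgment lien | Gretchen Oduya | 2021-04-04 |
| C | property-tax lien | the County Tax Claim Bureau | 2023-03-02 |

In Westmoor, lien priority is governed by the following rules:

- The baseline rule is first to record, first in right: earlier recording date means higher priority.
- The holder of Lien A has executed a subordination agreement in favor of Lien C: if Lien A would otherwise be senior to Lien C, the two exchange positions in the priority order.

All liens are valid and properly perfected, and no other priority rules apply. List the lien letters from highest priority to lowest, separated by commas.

B, C, A

By effective date: B (2021-04-04), A (2021-07-12), C (2023-03-02).
A would otherwise be senior to C, so under the subordination agreement A and C exchange positions.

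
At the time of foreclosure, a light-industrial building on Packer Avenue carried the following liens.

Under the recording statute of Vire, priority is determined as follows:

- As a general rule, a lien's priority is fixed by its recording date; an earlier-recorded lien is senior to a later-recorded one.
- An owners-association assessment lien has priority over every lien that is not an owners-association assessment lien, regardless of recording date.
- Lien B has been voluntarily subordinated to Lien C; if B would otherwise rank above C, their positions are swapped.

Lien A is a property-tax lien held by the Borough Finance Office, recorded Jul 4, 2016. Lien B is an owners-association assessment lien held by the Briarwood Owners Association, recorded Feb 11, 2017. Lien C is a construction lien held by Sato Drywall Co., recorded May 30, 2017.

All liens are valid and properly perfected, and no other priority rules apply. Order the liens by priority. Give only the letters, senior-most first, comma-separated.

B, as an owners-association assessment lien, has superpriority and ranks first.
Among the remaining liens, by effective date: A (Jul 4, 2016), C (May 30, 2017).
B would otherwise be senior to C, so under the subordination agreement B and C exchange positions.

C, A, B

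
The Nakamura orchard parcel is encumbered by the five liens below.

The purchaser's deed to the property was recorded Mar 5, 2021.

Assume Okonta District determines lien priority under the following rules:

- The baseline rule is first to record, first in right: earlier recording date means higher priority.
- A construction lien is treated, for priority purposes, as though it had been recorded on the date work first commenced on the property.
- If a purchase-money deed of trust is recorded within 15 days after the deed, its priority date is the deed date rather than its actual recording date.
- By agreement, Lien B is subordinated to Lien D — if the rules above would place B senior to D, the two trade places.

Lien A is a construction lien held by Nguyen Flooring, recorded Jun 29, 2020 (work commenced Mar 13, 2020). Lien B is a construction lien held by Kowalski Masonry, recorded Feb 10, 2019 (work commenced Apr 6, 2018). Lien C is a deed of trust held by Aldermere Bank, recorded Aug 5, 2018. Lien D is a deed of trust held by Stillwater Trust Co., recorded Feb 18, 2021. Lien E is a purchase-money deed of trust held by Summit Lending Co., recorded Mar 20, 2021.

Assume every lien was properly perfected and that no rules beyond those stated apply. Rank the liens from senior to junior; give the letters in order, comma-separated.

D, C, A, B, E

Effective dates: A relates back to Mar 13, 2020 (work commenced); B relates back to Apr 6, 2018 (work commenced); E was recorded within the 15-day window, so its effective date is the deed date Mar 5, 2021.
Ordering by effective date: B (Apr 6, 2018), C (Aug 5, 2018), A (Mar 13, 2020), D (Feb 18, 2021), E (Mar 5, 2021).
B is senior to D before the subordination, so the two trade places.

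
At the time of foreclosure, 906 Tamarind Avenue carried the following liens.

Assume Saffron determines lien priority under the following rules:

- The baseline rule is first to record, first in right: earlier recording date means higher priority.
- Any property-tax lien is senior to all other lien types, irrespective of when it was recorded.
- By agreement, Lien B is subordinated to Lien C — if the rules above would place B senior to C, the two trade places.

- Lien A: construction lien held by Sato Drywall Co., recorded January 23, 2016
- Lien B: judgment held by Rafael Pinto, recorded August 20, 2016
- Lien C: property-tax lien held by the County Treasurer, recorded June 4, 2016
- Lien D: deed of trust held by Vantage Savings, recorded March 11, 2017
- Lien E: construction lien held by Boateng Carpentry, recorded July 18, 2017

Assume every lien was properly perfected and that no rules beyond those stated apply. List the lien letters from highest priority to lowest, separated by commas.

As a property-tax lien, C is senior to every other lien.
Remaining liens by effective date: A (January 23, 2016), B (August 20, 2016), D (March 11, 2017), E (July 18, 2017).
B already ranks below C; the subordination has no effect.

C, A, B, D, E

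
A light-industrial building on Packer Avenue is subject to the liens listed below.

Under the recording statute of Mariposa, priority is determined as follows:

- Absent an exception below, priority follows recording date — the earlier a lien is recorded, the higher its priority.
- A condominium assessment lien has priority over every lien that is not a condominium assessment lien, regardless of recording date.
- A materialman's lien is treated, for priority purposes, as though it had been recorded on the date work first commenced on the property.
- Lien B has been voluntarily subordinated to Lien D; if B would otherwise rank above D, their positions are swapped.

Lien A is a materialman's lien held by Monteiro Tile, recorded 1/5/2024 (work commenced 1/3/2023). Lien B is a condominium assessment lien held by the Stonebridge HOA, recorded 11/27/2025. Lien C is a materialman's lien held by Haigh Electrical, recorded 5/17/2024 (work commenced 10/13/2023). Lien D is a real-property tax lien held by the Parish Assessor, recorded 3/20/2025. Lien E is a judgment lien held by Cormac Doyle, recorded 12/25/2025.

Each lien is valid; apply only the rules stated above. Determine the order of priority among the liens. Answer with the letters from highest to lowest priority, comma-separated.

D, A, C, B, E

Adjusting effective dates: A is treated as recorded 1/3/2023, the work-commencement date; C is treated as recorded 10/13/2023, the work-commencement date.
B is a condominium assessment lien, so it outranks all other liens regardless of date.
Among the remaining liens, by effective date: A (1/3/2023), C (10/13/2023), D (3/20/2025), E (12/25/2025).
B would otherwise be senior to D, so under the subordination agreement B and D exchange positions.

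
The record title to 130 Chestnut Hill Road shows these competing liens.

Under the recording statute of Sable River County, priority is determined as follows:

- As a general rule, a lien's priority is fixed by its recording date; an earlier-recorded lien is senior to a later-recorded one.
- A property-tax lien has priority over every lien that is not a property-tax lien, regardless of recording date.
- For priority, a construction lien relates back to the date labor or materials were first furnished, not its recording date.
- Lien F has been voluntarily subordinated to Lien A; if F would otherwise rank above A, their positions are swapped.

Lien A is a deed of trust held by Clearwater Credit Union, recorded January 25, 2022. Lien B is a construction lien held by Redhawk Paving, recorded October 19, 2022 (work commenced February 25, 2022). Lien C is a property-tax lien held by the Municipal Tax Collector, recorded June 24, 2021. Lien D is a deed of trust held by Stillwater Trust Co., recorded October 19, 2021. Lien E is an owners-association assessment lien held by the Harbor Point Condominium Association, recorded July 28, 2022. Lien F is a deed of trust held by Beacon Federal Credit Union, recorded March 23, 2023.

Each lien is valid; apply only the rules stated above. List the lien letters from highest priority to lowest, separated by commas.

C, D, A, B, E, F

Adjusting effective dates: B is treated as recorded February 25, 2022, the work-commencement date.
C, as a property-tax lien, has superpriority and ranks first.
The other liens, earliest effective date first: D (October 19, 2021), A (January 25, 2022), B (February 25, 2022), E (July 28, 2022), F (March 23, 2023).
Since F is not senior to A, the subordination leaves the order unchanged.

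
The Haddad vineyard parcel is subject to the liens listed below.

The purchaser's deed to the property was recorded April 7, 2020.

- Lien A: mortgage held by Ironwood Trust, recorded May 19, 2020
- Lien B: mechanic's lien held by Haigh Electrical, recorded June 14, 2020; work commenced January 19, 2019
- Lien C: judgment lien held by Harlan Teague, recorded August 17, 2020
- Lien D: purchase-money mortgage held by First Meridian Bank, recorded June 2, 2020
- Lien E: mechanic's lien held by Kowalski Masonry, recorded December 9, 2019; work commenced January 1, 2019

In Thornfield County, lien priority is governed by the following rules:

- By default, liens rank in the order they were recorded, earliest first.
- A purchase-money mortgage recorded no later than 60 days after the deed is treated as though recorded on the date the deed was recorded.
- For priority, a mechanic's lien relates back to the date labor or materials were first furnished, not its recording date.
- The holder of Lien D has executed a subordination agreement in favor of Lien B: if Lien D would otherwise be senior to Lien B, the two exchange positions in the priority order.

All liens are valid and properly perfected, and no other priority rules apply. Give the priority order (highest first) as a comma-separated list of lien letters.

Effective dates after the stated exceptions: B is treated as recorded January 19, 2019, the work-commencement date; D relates back to the deed date April 7, 2020; E is treated as recorded January 1, 2019, the work-commencement date.
By effective date: E (January 1, 2019), B (January 19, 2019), D (April 7, 2020), A (May 19, 2020), C (August 17, 2020).
Since D is not senior to B, the subordination leaves the order unchanged.

E, B, D, A, C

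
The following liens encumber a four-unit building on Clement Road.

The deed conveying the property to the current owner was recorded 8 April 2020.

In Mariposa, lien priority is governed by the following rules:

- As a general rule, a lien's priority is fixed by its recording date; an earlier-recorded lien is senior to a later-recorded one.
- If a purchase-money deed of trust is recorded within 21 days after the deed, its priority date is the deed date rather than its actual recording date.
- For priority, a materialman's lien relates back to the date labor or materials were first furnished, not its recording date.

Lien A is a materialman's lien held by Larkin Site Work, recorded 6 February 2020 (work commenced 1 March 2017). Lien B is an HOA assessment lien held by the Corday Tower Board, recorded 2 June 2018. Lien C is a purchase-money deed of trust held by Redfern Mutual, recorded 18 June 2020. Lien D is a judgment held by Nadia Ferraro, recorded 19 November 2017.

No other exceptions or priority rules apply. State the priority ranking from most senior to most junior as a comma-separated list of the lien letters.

Adjusting effective dates: A is treated as recorded 1 March 2017, the work-commencement date; C missed the 21-day window (71 days after the deed), so its recording date stands.
Sorted by effective date: A (1 March 2017), D (19 November 2017), B (2 June 2018), C (18 June 2020).

A, D, B, C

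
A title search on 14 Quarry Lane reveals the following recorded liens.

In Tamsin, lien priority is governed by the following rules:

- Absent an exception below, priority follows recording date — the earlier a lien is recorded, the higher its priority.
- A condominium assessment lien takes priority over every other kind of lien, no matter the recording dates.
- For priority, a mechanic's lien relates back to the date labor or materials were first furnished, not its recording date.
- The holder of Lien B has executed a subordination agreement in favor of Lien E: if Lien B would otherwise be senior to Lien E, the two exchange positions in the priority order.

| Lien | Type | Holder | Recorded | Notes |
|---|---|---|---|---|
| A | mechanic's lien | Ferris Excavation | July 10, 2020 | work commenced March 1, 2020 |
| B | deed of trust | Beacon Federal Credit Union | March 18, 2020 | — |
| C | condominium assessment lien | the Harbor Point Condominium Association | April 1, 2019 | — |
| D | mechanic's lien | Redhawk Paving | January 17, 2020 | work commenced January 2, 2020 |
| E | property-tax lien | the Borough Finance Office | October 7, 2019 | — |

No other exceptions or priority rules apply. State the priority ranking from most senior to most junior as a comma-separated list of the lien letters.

Adjusting effective dates: A is treated as recorded March 1, 2020, the work-commencement date; D's effective date is January 2, 2020, when work began.
As a condominium assessment lien, C is senior to every other lien.
Ordering the rest by effective date: E (October 7, 2019), D (January 2, 2020), A (March 1, 2020), B (March 18, 2020).
Since B is not senior to E, the subordination leaves the order unchanged.

C, E, D, A, B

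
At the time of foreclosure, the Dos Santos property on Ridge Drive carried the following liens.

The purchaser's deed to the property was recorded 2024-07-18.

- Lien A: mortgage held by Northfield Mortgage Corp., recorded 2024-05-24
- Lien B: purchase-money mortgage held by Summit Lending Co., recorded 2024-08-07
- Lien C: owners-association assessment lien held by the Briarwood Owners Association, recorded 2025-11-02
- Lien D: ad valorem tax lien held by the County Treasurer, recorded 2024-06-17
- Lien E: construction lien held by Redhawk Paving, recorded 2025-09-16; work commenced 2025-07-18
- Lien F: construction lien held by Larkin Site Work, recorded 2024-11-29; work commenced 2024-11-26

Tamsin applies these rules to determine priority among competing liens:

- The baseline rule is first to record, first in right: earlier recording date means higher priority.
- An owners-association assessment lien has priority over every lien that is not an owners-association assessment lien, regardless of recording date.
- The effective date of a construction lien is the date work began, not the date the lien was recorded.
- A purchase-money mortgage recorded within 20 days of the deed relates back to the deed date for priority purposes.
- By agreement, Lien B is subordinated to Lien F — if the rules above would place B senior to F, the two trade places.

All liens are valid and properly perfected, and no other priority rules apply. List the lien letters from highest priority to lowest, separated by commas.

C, A, D, F, B, E

First, effective dates: B was recorded within the 20-day window, so its effective date is the deed date 2024-07-18; E relates back to 2025-07-18 (work commenced); F is treated as recorded 2024-11-26, the work-commencement date.
C is an owners-association assessment lien, so it outranks all other liens regardless of date.
Among the remaining liens, by effective date: A (2024-05-24), D (2024-06-17), B (2024-07-18), F (2024-11-26), E (2025-07-18).
B would otherwise be senior to F, so under the subordination agreement B and F exchange positions.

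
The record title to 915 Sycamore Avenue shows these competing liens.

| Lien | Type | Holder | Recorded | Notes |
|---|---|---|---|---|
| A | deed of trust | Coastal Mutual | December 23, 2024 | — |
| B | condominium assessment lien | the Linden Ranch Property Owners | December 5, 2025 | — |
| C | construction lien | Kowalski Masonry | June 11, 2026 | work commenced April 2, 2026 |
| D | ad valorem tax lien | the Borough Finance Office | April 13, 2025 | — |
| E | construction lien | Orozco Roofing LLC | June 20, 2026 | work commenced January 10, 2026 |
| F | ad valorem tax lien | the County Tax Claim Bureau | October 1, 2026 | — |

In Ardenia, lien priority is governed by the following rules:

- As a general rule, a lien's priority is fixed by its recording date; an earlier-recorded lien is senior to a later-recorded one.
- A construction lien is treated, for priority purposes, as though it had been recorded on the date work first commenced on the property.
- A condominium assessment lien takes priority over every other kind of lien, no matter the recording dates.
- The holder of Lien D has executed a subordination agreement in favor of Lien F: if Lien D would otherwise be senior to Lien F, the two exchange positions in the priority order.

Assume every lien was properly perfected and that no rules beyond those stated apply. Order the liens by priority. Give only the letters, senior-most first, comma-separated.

B, A, F, E, C, D

Effective dates: C is treated as recorded April 2, 2026, the work-commencement date; E's effective date is January 10, 2026, when work began.
As a condominium assessment lien, B is senior to every other lien.
The other liens, earliest effective date first: A (December 23, 2024), D (April 13, 2025), E (January 10, 2026), C (April 2, 2026), F (October 1, 2026).
The subordination applies — D was senior to F — so D and F swap.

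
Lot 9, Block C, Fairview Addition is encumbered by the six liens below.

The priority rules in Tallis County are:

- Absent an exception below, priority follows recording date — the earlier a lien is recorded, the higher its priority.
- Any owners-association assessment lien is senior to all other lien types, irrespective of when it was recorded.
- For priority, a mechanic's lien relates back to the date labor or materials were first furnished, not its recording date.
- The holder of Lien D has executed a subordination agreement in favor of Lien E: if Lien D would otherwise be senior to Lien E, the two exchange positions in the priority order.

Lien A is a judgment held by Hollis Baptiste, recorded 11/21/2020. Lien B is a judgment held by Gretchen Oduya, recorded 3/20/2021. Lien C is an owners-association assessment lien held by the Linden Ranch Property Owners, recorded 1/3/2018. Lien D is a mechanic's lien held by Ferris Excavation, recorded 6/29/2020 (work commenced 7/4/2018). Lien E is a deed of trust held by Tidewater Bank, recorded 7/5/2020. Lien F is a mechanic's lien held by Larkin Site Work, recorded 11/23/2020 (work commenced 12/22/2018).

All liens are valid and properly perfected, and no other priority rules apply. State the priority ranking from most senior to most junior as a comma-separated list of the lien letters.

Effective dates after the stated exceptions: D is treated as recorded 7/4/2018, the work-commencement date; F's effective date is 12/22/2018, when work began.
C is an owners-association assessment lien and takes priority over every other lien.
Ordering the rest by effective date: D (7/4/2018), F (12/22/2018), E (7/5/2020), A (11/21/2020), B (3/20/2021).
Because D would otherwise rank above E, the subordination swaps them.

C, E, F, D, A, B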